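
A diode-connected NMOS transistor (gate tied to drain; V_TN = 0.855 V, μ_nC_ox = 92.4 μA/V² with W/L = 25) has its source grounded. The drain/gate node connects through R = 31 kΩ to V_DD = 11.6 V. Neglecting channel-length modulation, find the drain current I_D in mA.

I_D = 0.329 mA

With gate tied to drain, V_GS = V_DS ≥ V_GS − V_TN, so the device is in saturation.
k_n = μ_nC_ox · (W/L) = 2.31 mA/V².
KCL at the drain: ½ k_n (V_GS − V_TN)² = (V_DD − V_GS)/R.
Let x = V_GS − 0.855. Then 35.8 x² + x − 10.74 = 0, giving x = 0.534 V (positive root), so V_GS = 1.39 V.
I_D = (V_DD − V_GS)/R = (11.6 − 1.39) / 31 = 0.329 mA.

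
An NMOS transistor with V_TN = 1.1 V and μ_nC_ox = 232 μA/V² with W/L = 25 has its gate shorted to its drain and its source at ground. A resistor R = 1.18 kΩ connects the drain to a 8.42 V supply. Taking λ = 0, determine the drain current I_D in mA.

I_D = 5.08 mA

With gate tied to drain, V_GS = V_DS ≥ V_GS − V_TN, so the device is in saturation.
k_n = μ_nC_ox · (W/L) = 5.8 mA/V².
KCL at the drain: ½ k_n (V_GS − V_TN)² = (V_DD − V_GS)/R.
Let x = V_GS − 1.1. Then 3.42 x² + x − 7.32 = 0, giving x = 1.32 V (positive root), so V_GS = 2.42 V.
I_D = (V_DD − V_GS)/R = (8.42 − 2.42) / 1.18 = 5.08 mA.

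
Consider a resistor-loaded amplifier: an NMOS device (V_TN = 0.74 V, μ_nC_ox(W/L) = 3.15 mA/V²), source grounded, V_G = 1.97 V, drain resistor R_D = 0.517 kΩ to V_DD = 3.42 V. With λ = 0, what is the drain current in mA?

I_D = 2.38 mA

V_GS = V_G = 1.97 V, so V_ov = 1.97 − 0.74 = 1.23 V.
Assume saturation: I_D = ½ k_n V_ov² = 0.5 × 3.15 × 1.23² = 2.38 mA, giving V_DS = V_DD − I_D R_D = 3.42 − 2.38 × 0.517 = 2.19 V.
V_DS = 2.19 V ≥ V_ov = 1.23 V, confirming saturation.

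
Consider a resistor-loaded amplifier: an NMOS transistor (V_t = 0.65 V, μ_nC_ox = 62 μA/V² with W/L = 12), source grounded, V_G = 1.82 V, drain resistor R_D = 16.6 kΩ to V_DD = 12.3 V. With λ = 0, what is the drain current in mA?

V_GS = V_G = 1.82 V, so V_ov = 1.82 − 0.65 = 1.17 V.
k_n = μ_nC_ox · (W/L) = 0.744 mA/V².
Assume saturation: I_D = ½ k_n V_ov² = 0.5 × 0.744 × 1.17² = 0.509 mA, giving V_DS = V_DD − I_D R_D = 12.3 − 0.509 × 16.6 = 3.85 V.
V_DS = 3.85 V ≥ V_ov = 1.17 V, confirming saturation.

I_D = 0.509 mA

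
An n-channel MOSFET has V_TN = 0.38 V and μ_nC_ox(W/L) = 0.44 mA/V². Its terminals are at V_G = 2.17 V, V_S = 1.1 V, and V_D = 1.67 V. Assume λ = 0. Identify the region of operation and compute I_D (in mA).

Triode; I_D = 0.102 mA

V_GS = V_G − V_S = 2.17 − 1.1 = 1.07 V; V_DS = V_D − V_S = 1.67 − 1.1 = 0.57 V.
V_ov = V_GS − V_TN = 1.07 − 0.38 = 0.69 V.
Since V_DS = 0.57 V < V_ov = 0.69 V, the device is in the triode region.
I_D = k_n [V_ov · V_DS − ½ V_DS²] = 0.44 × [0.69 × 0.57 − 0.5 × 0.57²] = 0.102 mA.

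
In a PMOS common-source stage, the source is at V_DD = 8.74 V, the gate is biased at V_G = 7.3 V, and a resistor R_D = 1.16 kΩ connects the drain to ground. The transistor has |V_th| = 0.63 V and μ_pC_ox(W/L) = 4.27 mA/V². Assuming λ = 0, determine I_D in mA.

I_D = 1.40 mA

V_SG = V_DD − V_G = 8.74 − 7.3 = 1.44 V, so V_ov = 1.44 − 0.63 = 0.81 V.
Assume saturation: I_D = ½ k_p V_ov² = 0.5 × 4.27 × 0.81² = 1.4 mA, giving V_SD = V_DD − I_D R_D = 8.74 − 1.4 × 1.16 = 7.12 V.
V_SD = 7.12 V ≥ V_ov = 0.81 V, confirming saturation.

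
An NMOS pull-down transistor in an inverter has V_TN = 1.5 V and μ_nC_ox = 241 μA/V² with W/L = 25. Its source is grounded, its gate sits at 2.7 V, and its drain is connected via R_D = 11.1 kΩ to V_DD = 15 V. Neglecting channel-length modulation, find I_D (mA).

V_GS = V_G = 2.7 V, so V_ov = 2.7 − 1.5 = 1.2 V.
k_n = μ_nC_ox · (W/L) = 6.025 mA/V².
Assume saturation: I_D = ½ k_n V_ov² = 0.5 × 6.025 × 1.2² = 4.34 mA, giving V_DS = V_DD − I_D R_D = 15 − 4.34 × 11.1 = -33.2 V.
But -33.2 V < V_ov = 1.2 V, so the device is actually in triode.
In triode I_D = k_n[V_ov V_DS − ½ V_DS²] and I_D = (V_DD − V_DS)/R_D. Equating: 33.4 V_DS² − 81.25 V_DS + 15 = 0, giving V_DS = 0.201 V (the root below V_ov).
I_D = (15 − 0.201) / 11.1 = 1.33 mA.

I_D = 1.33 mA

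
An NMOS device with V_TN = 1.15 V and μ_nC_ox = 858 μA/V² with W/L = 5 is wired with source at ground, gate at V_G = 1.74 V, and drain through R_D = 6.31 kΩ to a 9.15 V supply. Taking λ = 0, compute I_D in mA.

V_GS = V_G = 1.74 V, so V_ov = 1.74 − 1.15 = 0.59 V.
k_n = μ_nC_ox · (W/L) = 4.29 mA/V².
Assume saturation: I_D = ½ k_n V_ov² = 0.5 × 4.29 × 0.59² = 0.747 mA, giving V_DS = V_DD − I_D R_D = 9.15 − 0.747 × 6.31 = 4.44 V.
V_DS = 4.44 V ≥ V_ov = 0.59 V, confirming saturation.

I_D = 0.747 mA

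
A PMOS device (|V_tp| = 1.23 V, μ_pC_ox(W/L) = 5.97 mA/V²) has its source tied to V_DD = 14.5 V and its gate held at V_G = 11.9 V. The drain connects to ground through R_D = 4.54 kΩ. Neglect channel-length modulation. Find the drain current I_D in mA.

V_SG = V_DD − V_G = 14.5 − 11.9 = 2.6 V, so V_ov = 2.6 − 1.23 = 1.37 V.
Assume saturation: I_D = ½ k_p V_ov² = 0.5 × 5.97 × 1.37² = 5.6 mA, giving V_SD = V_DD − I_D R_D = 14.5 − 5.6 × 4.54 = -10.9 V.
But -10.9 V < V_ov = 1.37 V, so the device is actually in triode.
In triode I_D = k_p[V_ov V_SD − ½ V_SD²] and I_D = (V_DD − V_SD)/R_D. Equating: 13.6 V_SD² − 38.13 V_SD + 14.5 = 0, giving V_SD = 0.453 V (the root below V_ov).
I_D = (14.5 − 0.453) / 4.54 = 3.09 mA.

I_D = 3.09 mA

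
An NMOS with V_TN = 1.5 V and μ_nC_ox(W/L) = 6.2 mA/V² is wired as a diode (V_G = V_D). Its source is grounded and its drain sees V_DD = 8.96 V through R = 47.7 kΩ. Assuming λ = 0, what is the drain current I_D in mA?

With gate tied to drain, V_GS = V_DS ≥ V_GS − V_TN, so the device is in saturation.
KCL at the drain: ½ k_n (V_GS − V_TN)² = (V_DD − V_GS)/R.
Let x = V_GS − 1.5. Then 148 x² + x − 7.46 = 0, giving x = 0.221 V (positive root), so V_GS = 1.72 V.
I_D = (V_DD − V_GS)/R = (8.96 − 1.72) / 47.7 = 0.152 mA.

I_D = 0.152 mA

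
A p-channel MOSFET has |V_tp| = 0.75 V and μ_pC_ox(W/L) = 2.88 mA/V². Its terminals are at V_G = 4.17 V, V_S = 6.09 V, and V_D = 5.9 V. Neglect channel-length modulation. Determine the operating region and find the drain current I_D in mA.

Triode; I_D = 0.588 mA

V_SG = V_S − V_G = 6.09 − 4.17 = 1.92 V; V_SD = V_S − V_D = 6.09 − 5.9 = 0.19 V.
V_ov = V_SG − |V_tp| = 1.92 − 0.75 = 1.17 V.
Since V_SD = 0.19 V < V_ov = 1.17 V, the device is in the triode region.
I_D = k_p [V_ov · V_SD − ½ V_SD²] = 2.88 × [1.17 × 0.19 − 0.5 × 0.19²] = 0.588 mA.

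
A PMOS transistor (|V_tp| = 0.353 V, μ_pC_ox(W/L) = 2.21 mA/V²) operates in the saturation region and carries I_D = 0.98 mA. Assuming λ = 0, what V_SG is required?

In saturation I_D = ½ k_p (V_SG − |V_tp|)², so V_SG − |V_tp| = √(2 I_D / k_p) = √(2 × 0.98 / 2.21) = 0.942 V.
V_SG = 0.353 + 0.942 = 1.29 V.

V_SG = 1.29 V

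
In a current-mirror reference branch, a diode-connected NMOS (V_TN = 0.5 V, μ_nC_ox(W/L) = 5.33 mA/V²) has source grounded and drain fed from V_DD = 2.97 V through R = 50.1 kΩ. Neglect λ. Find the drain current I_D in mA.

I_D = 0.0467 mA

With gate tied to drain, V_GS = V_DS ≥ V_GS − V_TN, so the device is in saturation.
KCL at the drain: ½ k_n (V_GS − V_TN)² = (V_DD − V_GS)/R.
Let x = V_GS − 0.5. Then 134 x² + x − 2.47 = 0, giving x = 0.132 V (positive root), so V_GS = 0.632 V.
I_D = (V_DD − V_GS)/R = (2.97 − 0.632) / 50.1 = 0.0467 mA.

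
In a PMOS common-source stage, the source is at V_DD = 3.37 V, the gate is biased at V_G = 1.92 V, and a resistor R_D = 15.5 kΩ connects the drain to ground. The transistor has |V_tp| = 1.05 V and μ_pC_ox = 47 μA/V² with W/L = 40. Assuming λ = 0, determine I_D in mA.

V_SG = V_DD − V_G = 3.37 − 1.92 = 1.45 V, so V_ov = 1.45 − 1.05 = 0.4 V.
k_p = μ_pC_ox · (W/L) = 1.88 mA/V².
Assume saturation: I_D = ½ k_p V_ov² = 0.5 × 1.88 × 0.4² = 0.15 mA, giving V_SD = V_DD − I_D R_D = 3.37 − 0.15 × 15.5 = 1.04 V.
V_SD = 1.04 V ≥ V_ov = 0.4 V, confirming saturation.

I_D = 0.150 mA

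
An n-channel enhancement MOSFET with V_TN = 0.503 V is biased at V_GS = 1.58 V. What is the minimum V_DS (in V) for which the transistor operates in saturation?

V_DS,sat = 1.08 V

The boundary between triode and saturation is V_DS = V_GS − V_TN = V_ov.
V_ov = 1.58 − 0.503 = 1.08 V.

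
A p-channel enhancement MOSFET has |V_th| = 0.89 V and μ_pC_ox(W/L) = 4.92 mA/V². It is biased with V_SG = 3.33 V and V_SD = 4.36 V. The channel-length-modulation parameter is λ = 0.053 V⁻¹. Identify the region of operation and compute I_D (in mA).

V_ov = V_SG − |V_th| = 3.33 − 0.89 = 2.44 V.
Since V_SD = 4.36 V ≥ V_ov = 2.44 V, the device is in saturation.
I_D = ½ k_p V_ov² (1 + λ V_SD) = 0.5 × 4.92 × 2.44² × (1 + 0.053 × 4.36) = 18 mA.

Saturation; I_D = 18.0 mA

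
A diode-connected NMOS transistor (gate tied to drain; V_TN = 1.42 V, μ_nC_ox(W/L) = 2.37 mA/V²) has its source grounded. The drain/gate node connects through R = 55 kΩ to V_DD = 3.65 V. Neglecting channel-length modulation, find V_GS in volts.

V_GS = 1.60 V

With gate tied to drain, V_GS = V_DS ≥ V_GS − V_TN, so the device is in saturation.
KCL at the drain: ½ k_n (V_GS − V_TN)² = (V_DD − V_GS)/R.
Let x = V_GS − 1.42. Then 65.2 x² + x − 2.23 = 0, giving x = 0.177 V (positive root), so V_GS = 1.6 V.
I_D = (V_DD − V_GS)/R = (3.65 − 1.6) / 55 = 0.0373 mA.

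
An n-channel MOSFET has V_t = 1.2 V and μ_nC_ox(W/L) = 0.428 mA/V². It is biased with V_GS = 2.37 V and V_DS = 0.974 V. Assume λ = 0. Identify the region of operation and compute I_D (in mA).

V_ov = V_GS − V_t = 2.37 − 1.2 = 1.17 V.
Since V_DS = 0.974 V < V_ov = 1.17 V, the device is in the triode region.
I_D = k_n [V_ov · V_DS − ½ V_DS²] = 0.428 × [1.17 × 0.974 − 0.5 × 0.974²] = 0.285 mA.

Triode; I_D = 0.285 mA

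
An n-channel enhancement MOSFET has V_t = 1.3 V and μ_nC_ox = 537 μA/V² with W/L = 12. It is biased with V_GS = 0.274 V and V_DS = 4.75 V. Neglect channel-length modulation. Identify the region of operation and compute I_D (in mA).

Cutoff; I_D = 0 mA

V_GS = 0.274 V < V_t = 1.3 V, so the transistor is in cutoff.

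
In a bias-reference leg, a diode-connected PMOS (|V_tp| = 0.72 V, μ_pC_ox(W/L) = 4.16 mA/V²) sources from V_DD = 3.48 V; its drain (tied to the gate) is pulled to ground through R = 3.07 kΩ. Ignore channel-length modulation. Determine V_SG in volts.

With gate tied to drain, V_SG = V_SD ≥ V_SG − |V_tp|, so the device is in saturation.
KCL at the drain: ½ k_p (V_SG − |V_tp|)² = (V_DD − V_SG)/R.
Let x = V_SG − 0.72. Then 6.39 x² + x − 2.76 = 0, giving x = 0.584 V (positive root), so V_SG = 1.3 V.
I_D = (V_DD − V_SG)/R = (3.48 − 1.3) / 3.07 = 0.709 mA.

V_SG = 1.30 V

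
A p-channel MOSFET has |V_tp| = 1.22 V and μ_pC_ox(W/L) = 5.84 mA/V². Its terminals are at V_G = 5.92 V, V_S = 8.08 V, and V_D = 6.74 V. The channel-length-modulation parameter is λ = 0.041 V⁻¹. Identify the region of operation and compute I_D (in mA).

Saturation; I_D = 2.72 mA

V_SG = V_S − V_G = 8.08 − 5.92 = 2.16 V; V_SD = V_S − V_D = 8.08 − 6.74 = 1.34 V.
V_ov = V_SG − |V_tp| = 2.16 − 1.22 = 0.94 V.
Since V_SD = 1.34 V ≥ V_ov = 0.94 V, the device is in saturation.
I_D = ½ k_p V_ov² (1 + λ V_SD) = 0.5 × 5.84 × 0.94² × (1 + 0.041 × 1.34) = 2.72 mA.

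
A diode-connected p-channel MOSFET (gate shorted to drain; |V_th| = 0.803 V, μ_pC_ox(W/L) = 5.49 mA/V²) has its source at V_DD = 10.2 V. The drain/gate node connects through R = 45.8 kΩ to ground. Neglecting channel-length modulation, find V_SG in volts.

With gate tied to drain, V_SG = V_SD ≥ V_SG − |V_th|, so the device is in saturation.
KCL at the drain: ½ k_p (V_SG − |V_th|)² = (V_DD − V_SG)/R.
Let x = V_SG − 0.803. Then 126 x² + x − 9.397 = 0, giving x = 0.269 V (positive root), so V_SG = 1.07 V.
I_D = (V_DD − V_SG)/R = (10.2 − 1.07) / 45.8 = 0.199 mA.

V_SG = 1.07 V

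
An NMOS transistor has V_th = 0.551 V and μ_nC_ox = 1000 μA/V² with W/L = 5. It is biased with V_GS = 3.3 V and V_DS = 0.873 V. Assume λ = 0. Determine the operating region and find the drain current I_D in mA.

k_n = μ_nC_ox · (W/L) = 5 mA/V².
V_ov = V_GS − V_th = 3.3 − 0.551 = 2.75 V.
Since V_DS = 0.873 V < V_ov = 2.75 V, the device is in the triode region.
I_D = k_n [V_ov · V_DS − ½ V_DS²] = 5 × [2.75 × 0.873 − 0.5 × 0.873²] = 10.1 mA.

Triode; I_D = 10.1 mA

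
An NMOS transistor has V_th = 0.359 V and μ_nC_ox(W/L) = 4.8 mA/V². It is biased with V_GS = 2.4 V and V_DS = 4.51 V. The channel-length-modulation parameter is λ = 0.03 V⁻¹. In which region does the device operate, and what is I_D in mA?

Saturation; I_D = 11.4 mA

V_ov = V_GS − V_th = 2.4 − 0.359 = 2.04 V.
Since V_DS = 4.51 V ≥ V_ov = 2.04 V, the device is in saturation.
I_D = ½ k_n V_ov² (1 + λ V_DS) = 0.5 × 4.8 × 2.04² × (1 + 0.03 × 4.51) = 11.4 mA.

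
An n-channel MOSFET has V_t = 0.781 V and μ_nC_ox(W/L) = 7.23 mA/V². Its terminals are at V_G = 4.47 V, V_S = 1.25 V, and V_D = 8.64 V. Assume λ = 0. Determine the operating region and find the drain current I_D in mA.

V_GS = V_G − V_S = 4.47 − 1.25 = 3.22 V; V_DS = V_D − V_S = 8.64 − 1.25 = 7.39 V.
V_ov = V_GS − V_t = 3.22 − 0.781 = 2.44 V.
Since V_DS = 7.39 V ≥ V_ov = 2.44 V, the device is in saturation.
I_D = ½ k_n V_ov² = 0.5 × 7.23 × 2.44² = 21.5 mA.

Saturation; I_D = 21.5 mA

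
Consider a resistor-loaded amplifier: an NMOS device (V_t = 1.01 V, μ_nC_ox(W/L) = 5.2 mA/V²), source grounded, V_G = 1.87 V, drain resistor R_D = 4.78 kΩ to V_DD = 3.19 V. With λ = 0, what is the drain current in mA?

I_D = 0.635 mA

V_GS = V_G = 1.87 V, so V_ov = 1.87 − 1.01 = 0.86 V.
Assume saturation: I_D = ½ k_n V_ov² = 0.5 × 5.2 × 0.86² = 1.92 mA, giving V_DS = V_DD − I_D R_D = 3.19 − 1.92 × 4.78 = -6 V.
But -6 V < V_ov = 0.86 V, so the device is actually in triode.
In triode I_D = k_n[V_ov V_DS − ½ V_DS²] and I_D = (V_DD − V_DS)/R_D. Equating: 12.4 V_DS² − 22.38 V_DS + 3.19 = 0, giving V_DS = 0.156 V (the root below V_ov).
I_D = (3.19 − 0.156) / 4.78 = 0.635 mA.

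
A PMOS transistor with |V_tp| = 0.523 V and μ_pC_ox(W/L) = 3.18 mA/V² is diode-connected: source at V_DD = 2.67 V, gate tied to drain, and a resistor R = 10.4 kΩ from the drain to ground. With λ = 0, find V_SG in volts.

V_SG = 0.854 V

With gate tied to drain, V_SG = V_SD ≥ V_SG − |V_tp|, so the device is in saturation.
KCL at the drain: ½ k_p (V_SG − |V_tp|)² = (V_DD − V_SG)/R.
Let x = V_SG − 0.523. Then 16.5 x² + x − 2.147 = 0, giving x = 0.331 V (positive root), so V_SG = 0.854 V.
I_D = (V_DD − V_SG)/R = (2.67 − 0.854) / 10.4 = 0.175 mA.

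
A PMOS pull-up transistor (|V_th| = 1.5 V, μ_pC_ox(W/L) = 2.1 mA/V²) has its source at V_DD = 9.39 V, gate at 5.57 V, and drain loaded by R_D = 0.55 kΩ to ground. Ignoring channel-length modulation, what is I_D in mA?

I_D = 5.65 mA

V_SG = V_DD − V_G = 9.39 − 5.57 = 3.82 V, so V_ov = 3.82 − 1.5 = 2.32 V.
Assume saturation: I_D = ½ k_p V_ov² = 0.5 × 2.1 × 2.32² = 5.65 mA, giving V_SD = V_DD − I_D R_D = 9.39 − 5.65 × 0.55 = 6.28 V.
V_SD = 6.28 V ≥ V_ov = 2.32 V, confirming saturation.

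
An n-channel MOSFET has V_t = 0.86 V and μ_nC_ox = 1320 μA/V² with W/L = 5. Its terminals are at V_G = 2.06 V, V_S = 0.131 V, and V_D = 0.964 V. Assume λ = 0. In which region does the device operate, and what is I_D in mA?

Triode; I_D = 3.59 mA

V_GS = V_G − V_S = 2.06 − 0.131 = 1.93 V; V_DS = V_D − V_S = 0.964 − 0.131 = 0.833 V.
k_n = μ_nC_ox · (W/L) = 6.6 mA/V².
V_ov = V_GS − V_t = 1.93 − 0.86 = 1.07 V.
Since V_DS = 0.833 V < V_ov = 1.07 V, the device is in the triode region.
I_D = k_n [V_ov · V_DS − ½ V_DS²] = 6.6 × [1.07 × 0.833 − 0.5 × 0.833²] = 3.59 mA.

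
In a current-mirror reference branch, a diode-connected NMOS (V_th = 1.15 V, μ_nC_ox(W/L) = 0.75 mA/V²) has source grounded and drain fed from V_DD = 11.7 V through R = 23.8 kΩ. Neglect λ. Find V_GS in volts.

V_GS = 2.18 V

With gate tied to drain, V_GS = V_DS ≥ V_GS − V_th, so the device is in saturation.
KCL at the drain: ½ k_n (V_GS − V_th)² = (V_DD − V_GS)/R.
Let x = V_GS − 1.15. Then 8.93 x² + x − 10.55 = 0, giving x = 1.03 V (positive root), so V_GS = 2.18 V.
I_D = (V_DD − V_GS)/R = (11.7 − 2.18) / 23.8 = 0.4 mA.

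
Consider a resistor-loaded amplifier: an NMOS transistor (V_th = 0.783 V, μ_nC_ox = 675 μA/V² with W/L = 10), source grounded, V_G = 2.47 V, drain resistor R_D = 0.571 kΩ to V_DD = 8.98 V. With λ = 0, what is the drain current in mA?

V_GS = V_G = 2.47 V, so V_ov = 2.47 − 0.783 = 1.69 V.
k_n = μ_nC_ox · (W/L) = 6.75 mA/V².
Assume saturation: I_D = ½ k_n V_ov² = 0.5 × 6.75 × 1.69² = 9.61 mA, giving V_DS = V_DD − I_D R_D = 8.98 − 9.61 × 0.571 = 3.5 V.
V_DS = 3.5 V ≥ V_ov = 1.69 V, confirming saturation.

I_D = 9.61 mA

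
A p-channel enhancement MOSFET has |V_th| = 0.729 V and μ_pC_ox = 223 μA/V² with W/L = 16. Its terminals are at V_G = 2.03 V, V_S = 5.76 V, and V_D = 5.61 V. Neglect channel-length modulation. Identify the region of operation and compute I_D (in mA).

V_SG = V_S − V_G = 5.76 − 2.03 = 3.73 V; V_SD = V_S − V_D = 5.76 − 5.61 = 0.15 V.
k_p = μ_pC_ox · (W/L) = 3.568 mA/V².
V_ov = V_SG − |V_th| = 3.73 − 0.729 = 3 V.
Since V_SD = 0.15 V < V_ov = 3 V, the device is in the triode region.
I_D = k_p [V_ov · V_SD − ½ V_SD²] = 3.568 × [3 × 0.15 − 0.5 × 0.15²] = 1.57 mA.

Triode; I_D = 1.57 mA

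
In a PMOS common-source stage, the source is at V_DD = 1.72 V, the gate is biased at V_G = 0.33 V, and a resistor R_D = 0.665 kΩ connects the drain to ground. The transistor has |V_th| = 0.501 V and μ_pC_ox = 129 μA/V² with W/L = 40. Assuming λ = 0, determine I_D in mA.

I_D = 1.75 mA

V_SG = V_DD − V_G = 1.72 − 0.33 = 1.39 V, so V_ov = 1.39 − 0.501 = 0.889 V.
k_p = μ_pC_ox · (W/L) = 5.16 mA/V².
Assume saturation: I_D = ½ k_p V_ov² = 0.5 × 5.16 × 0.889² = 2.04 mA, giving V_SD = V_DD − I_D R_D = 1.72 − 2.04 × 0.665 = 0.364 V.
But 0.364 V < V_ov = 0.889 V, so the device is actually in triode.
In triode I_D = k_p[V_ov V_SD − ½ V_SD²] and I_D = (V_DD − V_SD)/R_D. Equating: 1.72 V_SD² − 4.051 V_SD + 1.72 = 0, giving V_SD = 0.555 V (the root below V_ov).
I_D = (1.72 − 0.555) / 0.665 = 1.75 mA.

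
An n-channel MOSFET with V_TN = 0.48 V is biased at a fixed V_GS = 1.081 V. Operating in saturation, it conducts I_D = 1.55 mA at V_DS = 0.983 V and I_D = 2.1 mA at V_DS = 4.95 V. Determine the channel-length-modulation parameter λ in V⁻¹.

λ = 0.0981 V⁻¹

With V_GS fixed, I_D ∝ (1 + λ V_DS) in saturation, so I_D2/I_D1 = (1 + λ V_DS2)/(1 + λ V_DS1).
2.1/1.55 = 1.355 = (1 + 4.95 λ)/(1 + 0.983 λ).
Solving: λ (I_D1 V_DS2 − I_D2 V_DS1) = I_D2 − I_D1, so λ = (2.1 − 1.55) / (1.55 × 4.95 − 2.1 × 0.983) = 0.55 / 5.61 = 0.0981 V⁻¹.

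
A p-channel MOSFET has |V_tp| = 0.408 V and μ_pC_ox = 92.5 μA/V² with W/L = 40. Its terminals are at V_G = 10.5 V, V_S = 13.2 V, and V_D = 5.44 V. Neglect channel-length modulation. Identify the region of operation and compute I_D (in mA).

V_SG = V_S − V_G = 13.2 − 10.5 = 2.7 V; V_SD = V_S − V_D = 13.2 − 5.44 = 7.76 V.
k_p = μ_pC_ox · (W/L) = 3.7 mA/V².
V_ov = V_SG − |V_tp| = 2.7 − 0.408 = 2.29 V.
Since V_SD = 7.76 V ≥ V_ov = 2.29 V, the device is in saturation.
I_D = ½ k_p V_ov² = 0.5 × 3.7 × 2.29² = 9.72 mA.

Saturation; I_D = 9.72 mA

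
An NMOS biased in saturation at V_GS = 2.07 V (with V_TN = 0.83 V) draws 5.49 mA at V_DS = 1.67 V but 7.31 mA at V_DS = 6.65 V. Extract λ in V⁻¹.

λ = 0.0749 V⁻¹

With V_GS fixed, I_D ∝ (1 + λ V_DS) in saturation, so I_D2/I_D1 = (1 + λ V_DS2)/(1 + λ V_DS1).
7.31/5.49 = 1.332 = (1 + 6.65 λ)/(1 + 1.67 λ).
Solving: λ (I_D1 V_DS2 − I_D2 V_DS1) = I_D2 − I_D1, so λ = (7.31 − 5.49) / (5.49 × 6.65 − 7.31 × 1.67) = 1.82 / 24.3 = 0.0749 V⁻¹.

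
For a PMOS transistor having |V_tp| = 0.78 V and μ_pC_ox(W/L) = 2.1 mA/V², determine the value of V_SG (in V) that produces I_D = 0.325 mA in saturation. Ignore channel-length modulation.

V_SG = 1.34 V

In saturation I_D = ½ k_p (V_SG − |V_tp|)², so V_SG − |V_tp| = √(2 I_D / k_p) = √(2 × 0.325 / 2.1) = 0.556 V.
V_SG = 0.78 + 0.556 = 1.34 V.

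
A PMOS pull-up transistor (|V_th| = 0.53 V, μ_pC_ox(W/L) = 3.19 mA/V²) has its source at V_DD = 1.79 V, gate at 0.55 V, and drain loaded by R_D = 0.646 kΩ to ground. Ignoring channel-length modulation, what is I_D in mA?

V_SG = V_DD − V_G = 1.79 − 0.55 = 1.24 V, so V_ov = 1.24 − 0.53 = 0.71 V.
Assume saturation: I_D = ½ k_p V_ov² = 0.5 × 3.19 × 0.71² = 0.804 mA, giving V_SD = V_DD − I_D R_D = 1.79 − 0.804 × 0.646 = 1.27 V.
V_SD = 1.27 V ≥ V_ov = 0.71 V, confirming saturation.

I_D = 0.804 mA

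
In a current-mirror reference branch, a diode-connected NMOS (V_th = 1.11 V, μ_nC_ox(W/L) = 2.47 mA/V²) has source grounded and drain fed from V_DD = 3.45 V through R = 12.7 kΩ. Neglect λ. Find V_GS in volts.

With gate tied to drain, V_GS = V_DS ≥ V_GS − V_th, so the device is in saturation.
KCL at the drain: ½ k_n (V_GS − V_th)² = (V_DD − V_GS)/R.
Let x = V_GS − 1.11. Then 15.7 x² + x − 2.34 = 0, giving x = 0.356 V (positive root), so V_GS = 1.47 V.
I_D = (V_DD − V_GS)/R = (3.45 − 1.47) / 12.7 = 0.156 mA.

V_GS = 1.47 V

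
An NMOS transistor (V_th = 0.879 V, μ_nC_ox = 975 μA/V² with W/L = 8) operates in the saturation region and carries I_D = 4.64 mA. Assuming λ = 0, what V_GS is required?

V_GS = 1.97 V

k_n = μ_nC_ox · (W/L) = 7.8 mA/V².
In saturation I_D = ½ k_n (V_GS − V_th)², so V_GS − V_th = √(2 I_D / k_n) = √(2 × 4.64 / 7.8) = 1.09 V.
V_GS = 0.879 + 1.09 = 1.97 V.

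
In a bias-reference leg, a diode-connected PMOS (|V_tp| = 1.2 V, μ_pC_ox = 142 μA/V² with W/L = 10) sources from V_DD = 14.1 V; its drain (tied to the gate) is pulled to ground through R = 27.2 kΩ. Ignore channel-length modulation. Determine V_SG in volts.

With gate tied to drain, V_SG = V_SD ≥ V_SG − |V_tp|, so the device is in saturation.
k_p = μ_pC_ox · (W/L) = 1.42 mA/V².
KCL at the drain: ½ k_p (V_SG − |V_tp|)² = (V_DD − V_SG)/R.
Let x = V_SG − 1.2. Then 19.3 x² + x − 12.9 = 0, giving x = 0.792 V (positive root), so V_SG = 1.99 V.
I_D = (V_DD − V_SG)/R = (14.1 − 1.99) / 27.2 = 0.445 mA.

V_SG = 1.99 V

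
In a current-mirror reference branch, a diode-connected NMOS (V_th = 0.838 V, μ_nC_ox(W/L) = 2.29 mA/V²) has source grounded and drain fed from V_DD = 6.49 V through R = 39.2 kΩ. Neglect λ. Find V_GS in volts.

V_GS = 1.18 V

With gate tied to drain, V_GS = V_DS ≥ V_GS − V_th, so the device is in saturation.
KCL at the drain: ½ k_n (V_GS − V_th)² = (V_DD − V_GS)/R.
Let x = V_GS − 0.838. Then 44.9 x² + x − 5.652 = 0, giving x = 0.344 V (positive root), so V_GS = 1.18 V.
I_D = (V_DD − V_GS)/R = (6.49 − 1.18) / 39.2 = 0.135 mA.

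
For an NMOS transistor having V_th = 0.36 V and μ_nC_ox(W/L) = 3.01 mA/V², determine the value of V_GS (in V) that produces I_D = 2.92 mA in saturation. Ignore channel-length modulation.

In saturation I_D = ½ k_n (V_GS − V_th)², so V_GS − V_th = √(2 I_D / k_n) = √(2 × 2.92 / 3.01) = 1.39 V.
V_GS = 0.36 + 1.39 = 1.75 V.

V_GS = 1.75 V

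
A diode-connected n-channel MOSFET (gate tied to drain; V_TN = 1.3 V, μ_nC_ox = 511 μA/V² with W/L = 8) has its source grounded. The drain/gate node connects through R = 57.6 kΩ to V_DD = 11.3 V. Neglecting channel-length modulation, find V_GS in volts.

With gate tied to drain, V_GS = V_DS ≥ V_GS − V_TN, so the device is in saturation.
k_n = μ_nC_ox · (W/L) = 4.088 mA/V².
KCL at the drain: ½ k_n (V_GS − V_TN)² = (V_DD − V_GS)/R.
Let x = V_GS − 1.3. Then 118 x² + x − 10 = 0, giving x = 0.287 V (positive root), so V_GS = 1.59 V.
I_D = (V_DD − V_GS)/R = (11.3 − 1.59) / 57.6 = 0.169 mA.

V_GS = 1.59 V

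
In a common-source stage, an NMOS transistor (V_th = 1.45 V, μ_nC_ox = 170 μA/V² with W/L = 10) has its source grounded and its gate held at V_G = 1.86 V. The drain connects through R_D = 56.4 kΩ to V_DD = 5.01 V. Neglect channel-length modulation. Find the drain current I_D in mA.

V_GS = V_G = 1.86 V, so V_ov = 1.86 − 1.45 = 0.41 V.
k_n = μ_nC_ox · (W/L) = 1.7 mA/V².
Assume saturation: I_D = ½ k_n V_ov² = 0.5 × 1.7 × 0.41² = 0.143 mA, giving V_DS = V_DD − I_D R_D = 5.01 − 0.143 × 56.4 = -3.05 V.
But -3.05 V < V_ov = 0.41 V, so the device is actually in triode.
In triode I_D = k_n[V_ov V_DS − ½ V_DS²] and I_D = (V_DD − V_DS)/R_D. Equating: 47.9 V_DS² − 40.31 V_DS + 5.01 = 0, giving V_DS = 0.152 V (the root below V_ov).
I_D = (5.01 − 0.152) / 56.4 = 0.0861 mA.

I_D = 0.0861 mA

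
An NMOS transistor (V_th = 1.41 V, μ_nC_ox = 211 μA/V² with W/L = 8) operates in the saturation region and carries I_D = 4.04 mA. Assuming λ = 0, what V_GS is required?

V_GS = 3.60 V

k_n = μ_nC_ox · (W/L) = 1.688 mA/V².
In saturation I_D = ½ k_n (V_GS − V_th)², so V_GS − V_th = √(2 I_D / k_n) = √(2 × 4.04 / 1.688) = 2.19 V.
V_GS = 1.41 + 2.19 = 3.6 V.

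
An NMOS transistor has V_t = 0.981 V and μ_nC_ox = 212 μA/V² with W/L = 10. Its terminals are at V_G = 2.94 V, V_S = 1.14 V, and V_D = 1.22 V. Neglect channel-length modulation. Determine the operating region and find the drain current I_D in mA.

Triode; I_D = 0.132 mA

V_GS = V_G − V_S = 2.94 − 1.14 = 1.8 V; V_DS = V_D − V_S = 1.22 − 1.14 = 0.08 V.
k_n = μ_nC_ox · (W/L) = 2.12 mA/V².
V_ov = V_GS − V_t = 1.8 − 0.981 = 0.819 V.
Since V_DS = 0.08 V < V_ov = 0.819 V, the device is in the triode region.
I_D = k_n [V_ov · V_DS − ½ V_DS²] = 2.12 × [0.819 × 0.08 − 0.5 × 0.08²] = 0.132 mA.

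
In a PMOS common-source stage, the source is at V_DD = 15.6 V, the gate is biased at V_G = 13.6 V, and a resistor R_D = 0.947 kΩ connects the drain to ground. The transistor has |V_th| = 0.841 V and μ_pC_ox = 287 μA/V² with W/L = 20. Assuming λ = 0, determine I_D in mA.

I_D = 3.86 mA

V_SG = V_DD − V_G = 15.6 − 13.6 = 2 V, so V_ov = 2 − 0.841 = 1.16 V.
k_p = μ_pC_ox · (W/L) = 5.74 mA/V².
Assume saturation: I_D = ½ k_p V_ov² = 0.5 × 5.74 × 1.16² = 3.86 mA, giving V_SD = V_DD − I_D R_D = 15.6 − 3.86 × 0.947 = 11.9 V.
V_SD = 11.9 V ≥ V_ov = 1.16 V, confirming saturation.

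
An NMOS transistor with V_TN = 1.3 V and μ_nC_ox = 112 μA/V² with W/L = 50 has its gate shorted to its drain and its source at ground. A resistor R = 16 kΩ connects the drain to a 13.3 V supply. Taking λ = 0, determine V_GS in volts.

V_GS = 1.81 V

With gate tied to drain, V_GS = V_DS ≥ V_GS − V_TN, so the device is in saturation.
k_n = μ_nC_ox · (W/L) = 5.6 mA/V².
KCL at the drain: ½ k_n (V_GS − V_TN)² = (V_DD − V_GS)/R.
Let x = V_GS − 1.3. Then 44.8 x² + x − 12 = 0, giving x = 0.507 V (positive root), so V_GS = 1.81 V.
I_D = (V_DD − V_GS)/R = (13.3 − 1.81) / 16 = 0.718 mA.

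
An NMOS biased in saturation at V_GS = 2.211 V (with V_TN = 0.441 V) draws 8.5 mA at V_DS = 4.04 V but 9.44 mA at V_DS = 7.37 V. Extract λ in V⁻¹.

With V_GS fixed, I_D ∝ (1 + λ V_DS) in saturation, so I_D2/I_D1 = (1 + λ V_DS2)/(1 + λ V_DS1).
9.44/8.5 = 1.111 = (1 + 7.37 λ)/(1 + 4.04 λ).
Solving: λ (I_D1 V_DS2 − I_D2 V_DS1) = I_D2 − I_D1, so λ = (9.44 − 8.5) / (8.5 × 7.37 − 9.44 × 4.04) = 0.94 / 24.5 = 0.0384 V⁻¹.

λ = 0.0384 V⁻¹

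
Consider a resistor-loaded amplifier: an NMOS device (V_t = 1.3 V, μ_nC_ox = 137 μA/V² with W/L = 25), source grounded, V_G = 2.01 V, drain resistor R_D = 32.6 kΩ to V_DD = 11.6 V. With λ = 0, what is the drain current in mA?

I_D = 0.351 mA

V_GS = V_G = 2.01 V, so V_ov = 2.01 − 1.3 = 0.71 V.
k_n = μ_nC_ox · (W/L) = 3.425 mA/V².
Assume saturation: I_D = ½ k_n V_ov² = 0.5 × 3.425 × 0.71² = 0.863 mA, giving V_DS = V_DD − I_D R_D = 11.6 − 0.863 × 32.6 = -16.5 V.
But -16.5 V < V_ov = 0.71 V, so the device is actually in triode.
In triode I_D = k_n[V_ov V_DS − ½ V_DS²] and I_D = (V_DD − V_DS)/R_D. Equating: 55.8 V_DS² − 80.28 V_DS + 11.6 = 0, giving V_DS = 0.163 V (the root below V_ov).
I_D = (11.6 − 0.163) / 32.6 = 0.351 mA.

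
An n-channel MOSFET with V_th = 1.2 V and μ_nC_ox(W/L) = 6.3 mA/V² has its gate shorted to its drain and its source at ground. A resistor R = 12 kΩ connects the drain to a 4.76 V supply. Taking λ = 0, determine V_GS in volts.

V_GS = 1.49 V

With gate tied to drain, V_GS = V_DS ≥ V_GS − V_th, so the device is in saturation.
KCL at the drain: ½ k_n (V_GS − V_th)² = (V_DD − V_GS)/R.
Let x = V_GS − 1.2. Then 37.8 x² + x − 3.56 = 0, giving x = 0.294 V (positive root), so V_GS = 1.49 V.
I_D = (V_DD − V_GS)/R = (4.76 − 1.49) / 12 = 0.272 mA.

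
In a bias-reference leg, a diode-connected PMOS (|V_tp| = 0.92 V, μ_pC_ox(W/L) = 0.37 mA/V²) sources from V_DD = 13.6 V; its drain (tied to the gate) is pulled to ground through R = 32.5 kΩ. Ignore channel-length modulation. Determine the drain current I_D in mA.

I_D = 0.348 mA

With gate tied to drain, V_SG = V_SD ≥ V_SG − |V_tp|, so the device is in saturation.
KCL at the drain: ½ k_p (V_SG − |V_tp|)² = (V_DD − V_SG)/R.
Let x = V_SG − 0.92. Then 6.01 x² + x − 12.68 = 0, giving x = 1.37 V (positive root), so V_SG = 2.29 V.
I_D = (V_DD − V_SG)/R = (13.6 − 2.29) / 32.5 = 0.348 mA.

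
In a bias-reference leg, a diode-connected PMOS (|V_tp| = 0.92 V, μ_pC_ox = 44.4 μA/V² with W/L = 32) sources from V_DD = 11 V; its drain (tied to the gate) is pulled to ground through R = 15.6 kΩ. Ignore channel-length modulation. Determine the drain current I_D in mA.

With gate tied to drain, V_SG = V_SD ≥ V_SG − |V_tp|, so the device is in saturation.
k_p = μ_pC_ox · (W/L) = 1.421 mA/V².
KCL at the drain: ½ k_p (V_SG − |V_tp|)² = (V_DD − V_SG)/R.
Let x = V_SG − 0.92. Then 11.1 x² + x − 10.08 = 0, giving x = 0.91 V (positive root), so V_SG = 1.83 V.
I_D = (V_DD − V_SG)/R = (11 − 1.83) / 15.6 = 0.588 mA.

I_D = 0.588 mA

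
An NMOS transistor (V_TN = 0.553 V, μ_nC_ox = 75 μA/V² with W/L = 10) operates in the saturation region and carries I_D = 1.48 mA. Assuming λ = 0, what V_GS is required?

V_GS = 2.54 V

k_n = μ_nC_ox · (W/L) = 0.75 mA/V².
In saturation I_D = ½ k_n (V_GS − V_TN)², so V_GS − V_TN = √(2 I_D / k_n) = √(2 × 1.48 / 0.75) = 1.99 V.
V_GS = 0.553 + 1.99 = 2.54 V.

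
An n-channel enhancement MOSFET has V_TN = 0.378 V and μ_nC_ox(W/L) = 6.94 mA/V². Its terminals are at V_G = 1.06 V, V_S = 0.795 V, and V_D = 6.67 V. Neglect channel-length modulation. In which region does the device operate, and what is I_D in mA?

Cutoff; I_D = 0 mA

V_GS = V_G − V_S = 1.06 − 0.795 = 0.265 V; V_DS = V_D − V_S = 6.67 − 0.795 = 5.88 V.
V_GS = 0.265 V < V_TN = 0.378 V, so the transistor is in cutoff.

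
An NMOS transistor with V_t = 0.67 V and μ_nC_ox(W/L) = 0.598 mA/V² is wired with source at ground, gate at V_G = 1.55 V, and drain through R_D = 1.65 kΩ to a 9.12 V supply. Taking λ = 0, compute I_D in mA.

V_GS = V_G = 1.55 V, so V_ov = 1.55 − 0.67 = 0.88 V.
Assume saturation: I_D = ½ k_n V_ov² = 0.5 × 0.598 × 0.88² = 0.232 mA, giving V_DS = V_DD − I_D R_D = 9.12 − 0.232 × 1.65 = 8.74 V.
V_DS = 8.74 V ≥ V_ov = 0.88 V, confirming saturation.

I_D = 0.232 mA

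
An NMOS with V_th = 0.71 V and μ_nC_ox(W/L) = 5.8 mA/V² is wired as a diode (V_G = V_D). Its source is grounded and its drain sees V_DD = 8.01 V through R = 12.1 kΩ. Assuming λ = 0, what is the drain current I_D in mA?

I_D = 0.567 mA

With gate tied to drain, V_GS = V_DS ≥ V_GS − V_th, so the device is in saturation.
KCL at the drain: ½ k_n (V_GS − V_th)² = (V_DD − V_GS)/R.
Let x = V_GS − 0.71. Then 35.1 x² + x − 7.3 = 0, giving x = 0.442 V (positive root), so V_GS = 1.15 V.
I_D = (V_DD − V_GS)/R = (8.01 − 1.15) / 12.1 = 0.567 mA.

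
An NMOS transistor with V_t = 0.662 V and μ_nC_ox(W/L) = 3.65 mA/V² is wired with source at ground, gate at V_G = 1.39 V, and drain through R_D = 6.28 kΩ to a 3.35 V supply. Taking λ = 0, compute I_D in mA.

V_GS = V_G = 1.39 V, so V_ov = 1.39 − 0.662 = 0.728 V.
Assume saturation: I_D = ½ k_n V_ov² = 0.5 × 3.65 × 0.728² = 0.967 mA, giving V_DS = V_DD − I_D R_D = 3.35 − 0.967 × 6.28 = -2.72 V.
But -2.72 V < V_ov = 0.728 V, so the device is actually in triode.
In triode I_D = k_n[V_ov V_DS − ½ V_DS²] and I_D = (V_DD − V_DS)/R_D. Equating: 11.5 V_DS² − 17.69 V_DS + 3.35 = 0, giving V_DS = 0.221 V (the root below V_ov).
I_D = (3.35 − 0.221) / 6.28 = 0.498 mA.

I_D = 0.498 mA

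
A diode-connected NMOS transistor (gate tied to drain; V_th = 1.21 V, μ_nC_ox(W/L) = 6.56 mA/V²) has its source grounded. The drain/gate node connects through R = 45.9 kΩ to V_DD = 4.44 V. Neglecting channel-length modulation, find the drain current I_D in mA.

With gate tied to drain, V_GS = V_DS ≥ V_GS − V_th, so the device is in saturation.
KCL at the drain: ½ k_n (V_GS − V_th)² = (V_DD − V_GS)/R.
Let x = V_GS − 1.21. Then 151 x² + x − 3.23 = 0, giving x = 0.143 V (positive root), so V_GS = 1.35 V.
I_D = (V_DD − V_GS)/R = (4.44 − 1.35) / 45.9 = 0.0673 mA.

I_D = 0.0673 mA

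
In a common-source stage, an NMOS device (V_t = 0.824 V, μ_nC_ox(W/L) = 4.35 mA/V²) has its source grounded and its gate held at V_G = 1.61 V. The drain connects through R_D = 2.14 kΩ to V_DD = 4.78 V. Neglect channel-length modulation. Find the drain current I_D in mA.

V_GS = V_G = 1.61 V, so V_ov = 1.61 − 0.824 = 0.786 V.
Assume saturation: I_D = ½ k_n V_ov² = 0.5 × 4.35 × 0.786² = 1.34 mA, giving V_DS = V_DD − I_D R_D = 4.78 − 1.34 × 2.14 = 1.9 V.
V_DS = 1.9 V ≥ V_ov = 0.786 V, confirming saturation.

I_D = 1.34 mA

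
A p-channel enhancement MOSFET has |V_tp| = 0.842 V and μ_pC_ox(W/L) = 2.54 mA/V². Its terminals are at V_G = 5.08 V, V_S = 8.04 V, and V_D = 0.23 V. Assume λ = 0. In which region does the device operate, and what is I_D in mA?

Saturation; I_D = 5.70 mA

V_SG = V_S − V_G = 8.04 − 5.08 = 2.96 V; V_SD = V_S − V_D = 8.04 − 0.23 = 7.81 V.
V_ov = V_SG − |V_tp| = 2.96 − 0.842 = 2.12 V.
Since V_SD = 7.81 V ≥ V_ov = 2.12 V, the device is in saturation.
I_D = ½ k_p V_ov² = 0.5 × 2.54 × 2.12² = 5.7 mA.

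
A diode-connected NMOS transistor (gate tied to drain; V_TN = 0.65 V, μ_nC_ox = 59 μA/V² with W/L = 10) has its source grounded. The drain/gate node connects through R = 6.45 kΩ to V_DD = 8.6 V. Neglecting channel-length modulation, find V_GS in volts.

V_GS = 2.45 V

With gate tied to drain, V_GS = V_DS ≥ V_GS − V_TN, so the device is in saturation.
k_n = μ_nC_ox · (W/L) = 0.59 mA/V².
KCL at the drain: ½ k_n (V_GS − V_TN)² = (V_DD − V_GS)/R.
Let x = V_GS − 0.65. Then 1.9 x² + x − 7.95 = 0, giving x = 1.8 V (positive root), so V_GS = 2.45 V.
I_D = (V_DD − V_GS)/R = (8.6 − 2.45) / 6.45 = 0.954 mA.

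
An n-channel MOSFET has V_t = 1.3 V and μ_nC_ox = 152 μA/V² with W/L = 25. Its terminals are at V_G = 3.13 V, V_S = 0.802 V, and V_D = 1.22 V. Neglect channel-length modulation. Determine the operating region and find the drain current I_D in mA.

Triode; I_D = 1.30 mA

V_GS = V_G − V_S = 3.13 − 0.802 = 2.33 V; V_DS = V_D − V_S = 1.22 − 0.802 = 0.418 V.
k_n = μ_nC_ox · (W/L) = 3.8 mA/V².
V_ov = V_GS − V_t = 2.33 − 1.3 = 1.03 V.
Since V_DS = 0.418 V < V_ov = 1.03 V, the device is in the triode region.
I_D = k_n [V_ov · V_DS − ½ V_DS²] = 3.8 × [1.03 × 0.418 − 0.5 × 0.418²] = 1.3 mA.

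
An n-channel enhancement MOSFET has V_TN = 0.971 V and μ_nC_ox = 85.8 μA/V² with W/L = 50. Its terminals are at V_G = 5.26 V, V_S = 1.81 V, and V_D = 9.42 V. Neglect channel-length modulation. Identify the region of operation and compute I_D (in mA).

Saturation; I_D = 13.2 mA

V_GS = V_G − V_S = 5.26 − 1.81 = 3.45 V; V_DS = V_D − V_S = 9.42 − 1.81 = 7.61 V.
k_n = μ_nC_ox · (W/L) = 4.29 mA/V².
V_ov = V_GS − V_TN = 3.45 − 0.971 = 2.48 V.
Since V_DS = 7.61 V ≥ V_ov = 2.48 V, the device is in saturation.
I_D = ½ k_n V_ov² = 0.5 × 4.29 × 2.48² = 13.2 mA.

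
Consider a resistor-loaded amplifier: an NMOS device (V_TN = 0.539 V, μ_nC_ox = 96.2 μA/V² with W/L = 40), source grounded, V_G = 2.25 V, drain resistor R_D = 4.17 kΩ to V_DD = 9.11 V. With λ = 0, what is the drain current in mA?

I_D = 2.10 mA

V_GS = V_G = 2.25 V, so V_ov = 2.25 − 0.539 = 1.71 V.
k_n = μ_nC_ox · (W/L) = 3.848 mA/V².
Assume saturation: I_D = ½ k_n V_ov² = 0.5 × 3.848 × 1.71² = 5.63 mA, giving V_DS = V_DD − I_D R_D = 9.11 − 5.63 × 4.17 = -14.4 V.
But -14.4 V < V_ov = 1.71 V, so the device is actually in triode.
In triode I_D = k_n[V_ov V_DS − ½ V_DS²] and I_D = (V_DD − V_DS)/R_D. Equating: 8.02 V_DS² − 28.45 V_DS + 9.11 = 0, giving V_DS = 0.356 V (the root below V_ov).
I_D = (9.11 − 0.356) / 4.17 = 2.1 mA.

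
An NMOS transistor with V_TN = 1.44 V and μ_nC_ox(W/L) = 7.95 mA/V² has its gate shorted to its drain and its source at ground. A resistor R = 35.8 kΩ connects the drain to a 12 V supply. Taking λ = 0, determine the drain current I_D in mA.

With gate tied to drain, V_GS = V_DS ≥ V_GS − V_TN, so the device is in saturation.
KCL at the drain: ½ k_n (V_GS − V_TN)² = (V_DD − V_GS)/R.
Let x = V_GS − 1.44. Then 142 x² + x − 10.56 = 0, giving x = 0.269 V (positive root), so V_GS = 1.71 V.
I_D = (V_DD − V_GS)/R = (12 − 1.71) / 35.8 = 0.287 mA.

I_D = 0.287 mA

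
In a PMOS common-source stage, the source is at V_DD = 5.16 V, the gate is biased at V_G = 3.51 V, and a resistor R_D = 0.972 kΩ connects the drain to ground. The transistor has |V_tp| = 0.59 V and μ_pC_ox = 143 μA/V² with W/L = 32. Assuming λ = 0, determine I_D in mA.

V_SG = V_DD − V_G = 5.16 − 3.51 = 1.65 V, so V_ov = 1.65 − 0.59 = 1.06 V.
k_p = μ_pC_ox · (W/L) = 4.576 mA/V².
Assume saturation: I_D = ½ k_p V_ov² = 0.5 × 4.576 × 1.06² = 2.57 mA, giving V_SD = V_DD − I_D R_D = 5.16 − 2.57 × 0.972 = 2.66 V.
V_SD = 2.66 V ≥ V_ov = 1.06 V, confirming saturation.

I_D = 2.57 mA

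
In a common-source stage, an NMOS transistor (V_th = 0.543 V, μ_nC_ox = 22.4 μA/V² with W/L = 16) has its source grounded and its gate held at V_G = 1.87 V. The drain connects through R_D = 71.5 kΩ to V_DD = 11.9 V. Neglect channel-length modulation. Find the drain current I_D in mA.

I_D = 0.161 mA

V_GS = V_G = 1.87 V, so V_ov = 1.87 − 0.543 = 1.33 V.
k_n = μ_nC_ox · (W/L) = 0.3584 mA/V².
Assume saturation: I_D = ½ k_n V_ov² = 0.5 × 0.3584 × 1.33² = 0.316 mA, giving V_DS = V_DD − I_D R_D = 11.9 − 0.316 × 71.5 = -10.7 V.
But -10.7 V < V_ov = 1.33 V, so the device is actually in triode.
In triode I_D = k_n[V_ov V_DS − ½ V_DS²] and I_D = (V_DD − V_DS)/R_D. Equating: 12.8 V_DS² − 35.01 V_DS + 11.9 = 0, giving V_DS = 0.398 V (the root below V_ov).
I_D = (11.9 − 0.398) / 71.5 = 0.161 mA.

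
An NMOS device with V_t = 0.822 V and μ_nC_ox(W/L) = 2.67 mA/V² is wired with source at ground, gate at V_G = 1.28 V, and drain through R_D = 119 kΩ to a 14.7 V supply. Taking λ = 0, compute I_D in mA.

I_D = 0.123 mA

V_GS = V_G = 1.28 V, so V_ov = 1.28 − 0.822 = 0.458 V.
Assume saturation: I_D = ½ k_n V_ov² = 0.5 × 2.67 × 0.458² = 0.28 mA, giving V_DS = V_DD − I_D R_D = 14.7 − 0.28 × 119 = -18.6 V.
But -18.6 V < V_ov = 0.458 V, so the device is actually in triode.
In triode I_D = k_n[V_ov V_DS − ½ V_DS²] and I_D = (V_DD − V_DS)/R_D. Equating: 159 V_DS² − 146.5 V_DS + 14.7 = 0, giving V_DS = 0.115 V (the root below V_ov).
I_D = (14.7 − 0.115) / 119 = 0.123 mA.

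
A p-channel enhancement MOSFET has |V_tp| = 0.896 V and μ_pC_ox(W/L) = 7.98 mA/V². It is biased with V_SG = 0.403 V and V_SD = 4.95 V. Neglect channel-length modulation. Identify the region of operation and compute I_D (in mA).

V_SG = 0.403 V < |V_tp| = 0.896 V, so the transistor is in cutoff.

Cutoff; I_D = 0 mA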